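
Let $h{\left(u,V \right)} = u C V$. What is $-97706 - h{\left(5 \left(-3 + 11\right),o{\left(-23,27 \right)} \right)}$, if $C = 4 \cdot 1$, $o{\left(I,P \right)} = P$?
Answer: $-102026$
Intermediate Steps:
$C = 4$
$h{\left(u,V \right)} = 4 V u$ ($h{\left(u,V \right)} = u 4 V = 4 u V = 4 V u$)
$-97706 - h{\left(5 \left(-3 + 11\right),o{\left(-23,27 \right)} \right)} = -97706 - 4 \cdot 27 \cdot 5 \left(-3 + 11\right) = -97706 - 4 \cdot 27 \cdot 5 \cdot 8 = -97706 - 4 \cdot 27 \cdot 40 = -97706 - 4320 = -102026$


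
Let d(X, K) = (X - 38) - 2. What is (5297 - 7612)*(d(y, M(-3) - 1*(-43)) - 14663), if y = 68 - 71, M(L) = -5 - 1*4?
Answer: 34044390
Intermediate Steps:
M(L) = -9 (M(L) = -5 - 4 = -9)
y = -3
d(X, K) = -40 + X (d(X, K) = (-38 + X) - 2 = -40 + X)
(5297 - 7612)*(d(y, M(-3) - 1*(-43)) - 14663) = (5297 - 7612)*((-40 - 3) - 14663) = -2315*(-43 - 14663) = -2315*(-14706) = 34044390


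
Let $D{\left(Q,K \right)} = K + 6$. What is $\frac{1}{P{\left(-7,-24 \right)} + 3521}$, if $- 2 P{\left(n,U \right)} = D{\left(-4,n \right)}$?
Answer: $\frac{2}{7043} \approx 0.00028397$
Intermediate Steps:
$D{\left(Q,K \right)} = 6 + K$
$P{\left(n,U \right)} = -3 - \frac{n}{2}$ ($P{\left(n,U \right)} = - \frac{6 + n}{2} = -3 - \frac{n}{2}$)
$\frac{1}{P{\left(-7,-24 \right)} + 3521} = \frac{1}{\left(-3 - - \frac{7}{2}\right) + 3521} = \frac{1}{\left(-3 + \frac{7}{2}\right) + 3521} = \frac{1}{\frac{1}{2} + 3521} = \frac{1}{\frac{7043}{2}} = \frac{2}{7043}$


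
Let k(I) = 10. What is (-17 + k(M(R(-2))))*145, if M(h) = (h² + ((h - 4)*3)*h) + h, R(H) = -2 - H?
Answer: -1015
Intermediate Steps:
M(h) = h + h² + h*(-12 + 3*h) (M(h) = (h² + ((-4 + h)*3)*h) + h = (h² + (-12 + 3*h)*h) + h = (h² + h*(-12 + 3*h)) + h = h + h² + h*(-12 + 3*h))
(-17 + k(M(R(-2))))*145 = (-17 + 10)*145 = -7*145 = -1015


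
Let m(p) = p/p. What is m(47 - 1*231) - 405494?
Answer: -405493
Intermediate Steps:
m(p) = 1
m(47 - 1*231) - 405494 = 1 - 405494 = -405493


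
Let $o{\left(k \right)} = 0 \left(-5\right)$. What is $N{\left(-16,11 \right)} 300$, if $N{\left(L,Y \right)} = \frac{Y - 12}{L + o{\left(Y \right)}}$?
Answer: $\frac{75}{4} \approx 18.75$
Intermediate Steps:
$o{\left(k \right)} = 0$
$N{\left(L,Y \right)} = \frac{-12 + Y}{L}$ ($N{\left(L,Y \right)} = \frac{Y - 12}{L + 0} = \frac{-12 + Y}{L}$)
$N{\left(-16,11 \right)} 300 = \frac{-12 + 11}{-16} \cdot 300 = \left(- \frac{1}{16}\right) \left(-1\right) 300 = \frac{1}{16} \cdot 300 = \frac{75}{4}$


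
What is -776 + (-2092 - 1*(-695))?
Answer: -2173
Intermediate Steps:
-776 + (-2092 - 1*(-695)) = -776 + (-2092 + 695) = -776 - 1397 = -2173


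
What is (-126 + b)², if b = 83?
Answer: 1849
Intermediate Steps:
(-126 + b)² = (-126 + 83)² = (-43)² = 1849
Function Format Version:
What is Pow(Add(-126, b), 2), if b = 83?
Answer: 1849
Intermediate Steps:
Pow(Add(-126, b), 2) = Pow(Add(-126, 83), 2) = Pow(-43, 2) = 1849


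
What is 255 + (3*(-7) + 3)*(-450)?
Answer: 8355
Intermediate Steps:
255 + (3*(-7) + 3)*(-450) = 255 + (-21 + 3)*(-450) = 255 - 18*(-450) = 255 + 8100 = 8355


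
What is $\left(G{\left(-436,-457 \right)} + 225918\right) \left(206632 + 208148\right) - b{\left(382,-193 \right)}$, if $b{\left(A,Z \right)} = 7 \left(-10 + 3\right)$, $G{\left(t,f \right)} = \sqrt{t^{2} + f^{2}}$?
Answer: $93706268089 + 414780 \sqrt{398945} \approx 9.3968 \cdot 10^{10}$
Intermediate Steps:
$G{\left(t,f \right)} = \sqrt{f^{2} + t^{2}}$
$b{\left(A,Z \right)} = -49$ ($b{\left(A,Z \right)} = 7 \left(-7\right) = -49$)
$\left(G{\left(-436,-457 \right)} + 225918\right) \left(206632 + 208148\right) - b{\left(382,-193 \right)} = \left(\sqrt{\left(-457\right)^{2} + \left(-436\right)^{2}} + 225918\right) \left(206632 + 208148\right) - -49 = \left(\sqrt{208849 + 190096} + 225918\right) 414780 + 49 = \left(\sqrt{398945} + 225918\right) 414780 + 49 = \left(225918 + \sqrt{398945}\right) 414780 + 49 = \left(93706268040 + 414780 \sqrt{398945}\right) + 49 = 93706268089 + 414780 \sqrt{398945}$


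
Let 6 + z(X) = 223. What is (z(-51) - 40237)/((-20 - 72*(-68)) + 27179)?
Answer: -2668/2137 ≈ -1.2485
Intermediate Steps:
z(X) = 217 (z(X) = -6 + 223 = 217)
(z(-51) - 40237)/((-20 - 72*(-68)) + 27179) = (217 - 40237)/((-20 - 72*(-68)) + 27179) = -40020/((-20 + 4896) + 27179) = -40020/(4876 + 27179) = -40020/32055 = -40020*1/32055 = -2668/2137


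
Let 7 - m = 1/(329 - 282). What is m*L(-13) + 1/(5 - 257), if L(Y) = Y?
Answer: -1074575/11844 ≈ -90.727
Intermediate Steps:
m = 328/47 (m = 7 - 1/(329 - 282) = 7 - 1/47 = 328/47 ≈ 6.9787)
m*L(-13) + 1/(5 - 257) = (328/47)*(-13) + 1/(5 - 257) = -4264/47 + 1/(-252) = -4264/47 - 1/252 = -1074575/11844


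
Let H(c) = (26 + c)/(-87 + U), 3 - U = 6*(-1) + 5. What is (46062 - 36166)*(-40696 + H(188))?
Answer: -33428509872/83 ≈ -4.0275e+8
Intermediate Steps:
U = 4 (U = 3 - (6*(-1) + 5) = 3 - (-6 + 5) = 3 - 1*(-1) = 3 + 1 = 4)
H(c) = -26/83 - c/83 (H(c) = (26 + c)/(-87 + 4) = (26 + c)/(-83) = (26 + c)*(-1/83) = -26/83 - c/83)
(46062 - 36166)*(-40696 + H(188)) = (46062 - 36166)*(-40696 + (-26/83 - 1/83*188)) = 9896*(-40696 + (-26/83 - 188/83)) = 9896*(-40696 - 214/83) = 9896*(-3377982/83) = -33428509872/83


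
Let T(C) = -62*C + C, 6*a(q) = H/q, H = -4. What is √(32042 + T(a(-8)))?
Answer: √1153329/6 ≈ 178.99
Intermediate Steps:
a(q) = -2/(3*q) (a(q) = (-4/q)/6 = -2/(3*q))
T(C) = -61*C
√(32042 + T(a(-8))) = √(32042 - (-122)/(3*(-8))) = √(32042 - (-122)*(-1)/(3*8)) = √(32042 - 61*1/12) = √(32042 - 61/12) = √(384443/12) = √1153329/6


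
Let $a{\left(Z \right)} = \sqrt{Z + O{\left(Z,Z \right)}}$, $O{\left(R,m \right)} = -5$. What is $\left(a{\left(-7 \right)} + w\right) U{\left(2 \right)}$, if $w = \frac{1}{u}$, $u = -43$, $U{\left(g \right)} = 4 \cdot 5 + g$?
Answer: $- \frac{22}{43} + 44 i \sqrt{3} \approx -0.51163 + 76.21 i$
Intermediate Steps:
$U{\left(g \right)} = 20 + g$
$w = - \frac{1}{43}$ ($w = \frac{1}{-43} = - \frac{1}{43} \approx -0.023256$)
$a{\left(Z \right)} = \sqrt{-5 + Z}$ ($a{\left(Z \right)} = \sqrt{Z - 5} = \sqrt{-5 + Z}$)
$\left(a{\left(-7 \right)} + w\right) U{\left(2 \right)} = \left(\sqrt{-5 - 7} - \frac{1}{43}\right) \left(20 + 2\right) = \left(\sqrt{-12} - \frac{1}{43}\right) 22 = \left(2 i \sqrt{3} - \frac{1}{43}\right) 22 = \left(- \frac{1}{43} + 2 i \sqrt{3}\right) 22 = - \frac{22}{43} + 44 i \sqrt{3}$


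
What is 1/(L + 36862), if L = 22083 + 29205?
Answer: 1/88150 ≈ 1.1344e-5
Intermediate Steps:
L = 51288
1/(L + 36862) = 1/(51288 + 36862) = 1/88150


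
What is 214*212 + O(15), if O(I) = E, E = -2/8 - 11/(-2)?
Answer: 181493/4 ≈ 45373.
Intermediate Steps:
E = 21/4 (E = -2*⅛ - 11*(-½) = -¼ + 11/2 = 21/4 ≈ 5.2500)
O(I) = 21/4
214*212 + O(15) = 214*212 + 21/4 = 45368 + 21/4 = 181493/4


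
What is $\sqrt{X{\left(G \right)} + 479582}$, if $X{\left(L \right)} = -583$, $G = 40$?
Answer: $\sqrt{478999} \approx 692.1$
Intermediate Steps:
$\sqrt{X{\left(G \right)} + 479582} = \sqrt{-583 + 479582} = \sqrt{478999}$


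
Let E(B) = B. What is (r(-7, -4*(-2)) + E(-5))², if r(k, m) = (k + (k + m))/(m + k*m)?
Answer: 1521/64 ≈ 23.766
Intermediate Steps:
r(k, m) = (m + 2*k)/(m + k*m)
(r(-7, -4*(-2)) + E(-5))² = ((-4*(-2) + 2*(-7))/(((-4*(-2)))*(1 - 7)) - 5)² = ((8 - 14)/(8*(-6)) - 5)² = ((⅛)*(-⅙)*(-6) - 5)² = (⅛ - 5)² = (-39/8)² = 1521/64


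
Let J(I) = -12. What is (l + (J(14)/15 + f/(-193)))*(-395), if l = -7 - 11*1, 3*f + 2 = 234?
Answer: 4391294/579 ≈ 7584.3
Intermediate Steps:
f = 232/3 (f = -⅔ + (⅓)*234 = -⅔ + 78 = 232/3 ≈ 77.333)
l = -18 (l = -7 - 11 = -18)
(l + (J(14)/15 + f/(-193)))*(-395) = (-18 + (-12/15 + (232/3)/(-193)))*(-395) = (-18 + (-12*1/15 + (232/3)*(-1/193)))*(-395) = (-18 + (-⅘ - 232/579))*(-395) = (-18 - 3476/2895)*(-395) = -55586/2895*(-395) = 4391294/579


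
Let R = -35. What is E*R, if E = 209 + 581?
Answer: -27650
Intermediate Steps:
E = 790
E*R = 790*(-35) = -27650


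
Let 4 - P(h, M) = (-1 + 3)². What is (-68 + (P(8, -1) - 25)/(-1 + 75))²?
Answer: 25573249/5476 ≈ 4670.1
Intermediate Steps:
P(h, M) = 0 (P(h, M) = 4 - (-1 + 3)² = 4 - 1*2² = 4 - 1*4 = 4 - 4 = 0)
(-68 + (P(8, -1) - 25)/(-1 + 75))² = (-68 + (0 - 25)/(-1 + 75))² = (-68 - 25/74)² = (-5057/74)² = 25573249/5476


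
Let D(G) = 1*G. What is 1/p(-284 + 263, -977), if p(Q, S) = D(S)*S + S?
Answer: 1/953552 ≈ 1.0487e-6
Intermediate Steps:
D(G) = G
p(Q, S) = S + S² (p(Q, S) = S*S + S = S² + S = S + S²)
1/p(-284 + 263, -977) = 1/(-977*(1 - 977)) = 1/(-977*(-976)) = 1/953552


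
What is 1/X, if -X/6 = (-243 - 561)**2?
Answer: -1/3878496 ≈ -2.5783e-7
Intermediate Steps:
X = -3878496 (X = -6*(-243 - 561)**2 = -6*(-804)**2 = -6*646416 = -3878496)
1/X = 1/(-3878496) = -1/3878496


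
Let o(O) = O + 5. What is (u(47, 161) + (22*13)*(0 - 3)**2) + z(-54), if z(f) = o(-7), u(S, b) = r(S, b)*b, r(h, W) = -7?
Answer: 1445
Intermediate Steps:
o(O) = 5 + O
u(S, b) = -7*b
z(f) = -2 (z(f) = 5 - 7 = -2)
(u(47, 161) + (22*13)*(0 - 3)**2) + z(-54) = (-7*161 + (22*13)*(0 - 3)**2) - 2 = (-1127 + 286*(-3)**2) - 2 = (-1127 + 286*9) - 2 = (-1127 + 2574) - 2 = 1447 - 2 = 1445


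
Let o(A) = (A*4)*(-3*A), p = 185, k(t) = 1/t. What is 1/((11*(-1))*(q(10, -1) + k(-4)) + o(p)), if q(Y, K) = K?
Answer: -4/1642745 ≈ -2.4350e-6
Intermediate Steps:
o(A) = -12*A**2 (o(A) = (4*A)*(-3*A) = -12*A**2)
1/((11*(-1))*(q(10, -1) + k(-4)) + o(p)) = 1/((11*(-1))*(-1 + 1/(-4)) - 12*185**2) = 1/(-11*(-1 - 1/4) - 12*34225) = 1/(-11*(-5/4) - 410700) = 1/(55/4 - 410700) = 1/(-1642745/4) = -4/1642745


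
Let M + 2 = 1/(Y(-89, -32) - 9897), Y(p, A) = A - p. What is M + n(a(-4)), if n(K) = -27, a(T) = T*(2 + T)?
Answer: -285361/9840 ≈ -29.000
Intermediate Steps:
M = -19681/9840 (M = -2 + 1/((-32 - 1*(-89)) - 9897) = -2 + 1/((-32 + 89) - 9897) = -2 + 1/(57 - 9897) = -2 + 1/(-9840) = -2 - 1/9840 = -19681/9840 ≈ -2.0001)
M + n(a(-4)) = -19681/9840 - 27 = -285361/9840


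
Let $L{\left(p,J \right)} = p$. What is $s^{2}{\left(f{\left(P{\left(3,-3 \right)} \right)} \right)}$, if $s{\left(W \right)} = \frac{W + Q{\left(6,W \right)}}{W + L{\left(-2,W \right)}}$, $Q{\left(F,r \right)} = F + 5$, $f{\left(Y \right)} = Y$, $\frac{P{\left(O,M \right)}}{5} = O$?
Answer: $4$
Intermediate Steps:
$P{\left(O,M \right)} = 5 O$
$Q{\left(F,r \right)} = 5 + F$
$s{\left(W \right)} = \frac{11 + W}{-2 + W}$ ($s{\left(W \right)} = \frac{W + \left(5 + 6\right)}{W - 2} = \frac{W + 11}{-2 + W} = \frac{11 + W}{-2 + W}$)
$s^{2}{\left(f{\left(P{\left(3,-3 \right)} \right)} \right)} = \left(\frac{11 + 5 \cdot 3}{-2 + 5 \cdot 3}\right)^{2} = \left(\frac{11 + 15}{-2 + 15}\right)^{2} = \left(\frac{1}{13} \cdot 26\right)^{2} = 2^{2} = 4$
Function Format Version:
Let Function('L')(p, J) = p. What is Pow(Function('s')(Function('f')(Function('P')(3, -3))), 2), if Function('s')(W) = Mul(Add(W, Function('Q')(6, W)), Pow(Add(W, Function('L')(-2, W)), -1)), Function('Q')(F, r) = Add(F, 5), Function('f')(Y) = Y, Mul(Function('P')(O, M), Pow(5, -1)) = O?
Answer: 4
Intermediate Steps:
Function('P')(O, M) = Mul(5, O)
Function('Q')(F, r) = Add(5, F)
Function('s')(W) = Mul(Pow(Add(-2, W), -1), Add(11, W)) (Function('s')(W) = Mul(Add(W, Add(5, 6)), Pow(Add(W, -2), -1)) = Mul(Add(W, 11), Pow(Add(-2, W), -1)) = Mul(Add(11, W), Pow(Add(-2, W), -1)) = Mul(Pow(Add(-2, W), -1), Add(11, W)))
Pow(Function('s')(Function('f')(Function('P')(3, -3))), 2) = Pow(Mul(Pow(Add(-2, Mul(5, 3)), -1), Add(11, Mul(5, 3))), 2) = Pow(Mul(Pow(Add(-2, 15), -1), Add(11, 15)), 2) = Pow(Mul(Pow(13, -1), 26), 2) = Pow(Mul(Rational(1, 13), 26), 2) = Pow(2, 2) = 4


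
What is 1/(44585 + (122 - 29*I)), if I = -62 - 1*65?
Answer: 1/48390 ≈ 2.0665e-5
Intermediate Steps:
I = -127 (I = -62 - 65 = -127)
1/(44585 + (122 - 29*I)) = 1/(44585 + (122 - 29*(-127))) = 1/(44585 + (122 + 3683)) = 1/(44585 + 3805) = 1/48390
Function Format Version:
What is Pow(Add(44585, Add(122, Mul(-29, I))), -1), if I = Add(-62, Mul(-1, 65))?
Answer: Rational(1, 48390) ≈ 2.0665e-5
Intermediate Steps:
I = -127 (I = Add(-62, -65) = -127)
Pow(Add(44585, Add(122, Mul(-29, I))), -1) = Pow(Add(44585, Add(122, Mul(-29, -127))), -1) = Pow(Add(44585, Add(122, 3683)), -1) = Pow(Add(44585, 3805), -1) = Pow(48390, -1) = Rational(1, 48390)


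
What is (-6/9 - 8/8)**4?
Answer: 625/81 ≈ 7.7160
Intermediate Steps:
(-6/9 - 8/8)**4 = (-6*1/9 - 8*1/8)**4 = (-2/3 - 1)**4 = (-5/3)**4 = 625/81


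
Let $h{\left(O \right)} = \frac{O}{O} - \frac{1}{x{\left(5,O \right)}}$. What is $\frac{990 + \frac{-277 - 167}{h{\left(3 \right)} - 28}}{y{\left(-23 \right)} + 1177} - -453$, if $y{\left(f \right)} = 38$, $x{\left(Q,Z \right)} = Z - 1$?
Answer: $\frac{10109021}{22275} \approx 453.83$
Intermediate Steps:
$x{\left(Q,Z \right)} = -1 + Z$ ($x{\left(Q,Z \right)} = Z - 1 = -1 + Z$)
$h{\left(O \right)} = 1 - \frac{1}{-1 + O}$ ($h{\left(O \right)} = \frac{O}{O} - \frac{1}{-1 + O} = 1 - \frac{1}{-1 + O}$)
$\frac{990 + \frac{-277 - 167}{h{\left(3 \right)} - 28}}{y{\left(-23 \right)} + 1177} - -453 = \frac{990 + \frac{-277 - 167}{\frac{-2 + 3}{-1 + 3} - 28}}{38 + 1177} - -453 = \frac{990 - \frac{444}{\frac{1}{2} \cdot 1 - 28}}{1215} + 453 = \left(990 - \frac{444}{\frac{1}{2} \cdot 1 - 28}\right) \frac{1}{1215} + 453 = \left(990 - \frac{444}{\frac{1}{2} - 28}\right) \frac{1}{1215} + 453 = \left(990 - \frac{444}{- \frac{55}{2}}\right) \frac{1}{1215} + 453 = \left(990 - - \frac{888}{55}\right) \frac{1}{1215} + 453 = \left(990 + \frac{888}{55}\right) \frac{1}{1215} + 453 = \frac{55338}{55} \cdot \frac{1}{1215} + 453 = \frac{18446}{22275} + 453 = \frac{10109021}{22275}$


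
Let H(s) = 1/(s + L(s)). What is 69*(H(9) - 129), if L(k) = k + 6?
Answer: -71185/8 ≈ -8898.1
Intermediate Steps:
L(k) = 6 + k
H(s) = 1/(6 + 2*s) (H(s) = 1/(s + (6 + s)) = 1/(6 + 2*s))
69*(H(9) - 129) = 69*(1/(2*(3 + 9)) - 129) = 69*((½)/12 - 129) = 69*((½)*(1/12) - 129) = 69*(1/24 - 129) = 69*(-3095/24) = -71185/8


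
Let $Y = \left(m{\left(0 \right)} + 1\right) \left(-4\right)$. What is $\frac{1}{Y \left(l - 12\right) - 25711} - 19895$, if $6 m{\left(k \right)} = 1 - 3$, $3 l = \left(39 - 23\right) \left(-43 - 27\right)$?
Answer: $- \frac{4419694154}{222151} \approx -19895.0$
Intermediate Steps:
$l = - \frac{1120}{3}$ ($l = \frac{\left(39 - 23\right) \left(-43 - 27\right)}{3} = \frac{16 \left(-70\right)}{3} = \frac{1}{3} \left(-1120\right) = - \frac{1120}{3} \approx -373.33$)
$m{\left(k \right)} = - \frac{1}{3}$ ($m{\left(k \right)} = \frac{1 - 3}{6} = \frac{1}{6} \left(-2\right) = - \frac{1}{3}$)
$Y = - \frac{8}{3}$ ($Y = \left(- \frac{1}{3} + 1\right) \left(-4\right) = \frac{2}{3} \left(-4\right) = - \frac{8}{3} \approx -2.6667$)
$\frac{1}{Y \left(l - 12\right) - 25711} - 19895 = \frac{1}{- \frac{8 \left(- \frac{1120}{3} - 12\right)}{3} - 25711} - 19895 = \frac{1}{\left(- \frac{8}{3}\right) \left(- \frac{1156}{3}\right) - 25711} - 19895 = \frac{1}{\frac{9248}{9} - 25711} - 19895 = \frac{1}{- \frac{222151}{9}} - 19895 = - \frac{9}{222151} - 19895 = - \frac{4419694154}{222151}$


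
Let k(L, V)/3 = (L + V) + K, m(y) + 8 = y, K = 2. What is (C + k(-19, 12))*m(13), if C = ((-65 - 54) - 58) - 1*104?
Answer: -1480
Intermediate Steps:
m(y) = -8 + y
k(L, V) = 6 + 3*L + 3*V (k(L, V) = 3*((L + V) + 2) = 3*(2 + L + V) = 6 + 3*L + 3*V)
C = -281 (C = (-119 - 58) - 104 = -177 - 104 = -281)
(C + k(-19, 12))*m(13) = (-281 + (6 + 3*(-19) + 3*12))*(-8 + 13) = (-281 + (6 - 57 + 36))*5 = (-281 - 15)*5 = -296*5 = -1480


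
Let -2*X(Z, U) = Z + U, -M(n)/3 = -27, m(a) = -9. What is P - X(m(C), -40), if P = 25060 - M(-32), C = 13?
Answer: 49909/2 ≈ 24955.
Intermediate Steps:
M(n) = 81 (M(n) = -3*(-27) = 81)
X(Z, U) = -U/2 - Z/2 (X(Z, U) = -(Z + U)/2 = -(U + Z)/2 = -U/2 - Z/2)
P = 24979 (P = 25060 - 1*81 = 25060 - 81 = 24979)
P - X(m(C), -40) = 24979 - (-1/2*(-40) - 1/2*(-9)) = 24979 - (20 + 9/2) = 24979 - 1*49/2 = 24979 - 49/2 = 49909/2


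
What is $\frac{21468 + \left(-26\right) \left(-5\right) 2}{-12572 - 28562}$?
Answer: $- \frac{10864}{20567} \approx -0.52822$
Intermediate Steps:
$\frac{21468 + \left(-26\right) \left(-5\right) 2}{-12572 - 28562} = \frac{21468 + 130 \cdot 2}{-41134} = \left(21468 + 260\right) \left(- \frac{1}{41134}\right) = 21728 \left(- \frac{1}{41134}\right) = - \frac{10864}{20567}$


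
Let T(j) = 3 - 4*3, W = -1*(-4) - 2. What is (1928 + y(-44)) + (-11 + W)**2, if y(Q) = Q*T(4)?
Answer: 2405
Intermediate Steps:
W = 2 (W = 4 - 2 = 2)
T(j) = -9 (T(j) = 3 - 12 = -9)
y(Q) = -9*Q (y(Q) = Q*(-9) = -9*Q)
(1928 + y(-44)) + (-11 + W)**2 = (1928 - 9*(-44)) + (-11 + 2)**2 = (1928 + 396) + (-9)**2 = 2324 + 81 = 2405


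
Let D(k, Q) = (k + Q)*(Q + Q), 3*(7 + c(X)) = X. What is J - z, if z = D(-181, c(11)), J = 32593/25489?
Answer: -281615003/229401 ≈ -1227.6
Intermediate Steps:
J = 32593/25489 (J = 32593*(1/25489) = 32593/25489 ≈ 1.2787)
c(X) = -7 + X/3
D(k, Q) = 2*Q*(Q + k) (D(k, Q) = (Q + k)*(2*Q) = 2*Q*(Q + k))
z = 11060/9 (z = 2*(-7 + (⅓)*11)*((-7 + (⅓)*11) - 181) = 2*(-7 + 11/3)*((-7 + 11/3) - 181) = 2*(-10/3)*(-10/3 - 181) = 2*(-10/3)*(-553/3) = 11060/9 ≈ 1228.9)
J - z = 32593/25489 - 1*11060/9 = 32593/25489 - 11060/9 = -281615003/229401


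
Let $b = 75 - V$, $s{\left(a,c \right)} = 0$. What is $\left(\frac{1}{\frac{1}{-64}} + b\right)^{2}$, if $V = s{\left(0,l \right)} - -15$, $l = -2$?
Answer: $16$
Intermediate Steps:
$V = 15$ ($V = 0 - -15 = 0 + 15 = 15$)
$b = 60$ ($b = 75 - 15 = 60$)
$\left(\frac{1}{\frac{1}{-64}} + b\right)^{2} = \left(\frac{1}{\frac{1}{-64}} + 60\right)^{2} = \left(\frac{1}{- \frac{1}{64}} + 60\right)^{2} = \left(-64 + 60\right)^{2} = \left(-4\right)^{2} = 16$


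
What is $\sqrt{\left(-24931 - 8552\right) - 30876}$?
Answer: $3 i \sqrt{7151} \approx 253.69 i$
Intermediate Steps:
$\sqrt{\left(-24931 - 8552\right) - 30876} = \sqrt{-33483 - 30876} = \sqrt{-64359} = 3 i \sqrt{7151}$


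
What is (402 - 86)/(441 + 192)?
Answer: 316/633 ≈ 0.49921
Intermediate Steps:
(402 - 86)/(441 + 192) = 316/633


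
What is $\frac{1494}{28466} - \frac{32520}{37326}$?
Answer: $- \frac{72495773}{88543493} \approx -0.81876$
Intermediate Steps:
$\frac{1494}{28466} - \frac{32520}{37326} = 1494 \cdot \frac{1}{28466} - \frac{5420}{6221} = \frac{747}{14233} - \frac{5420}{6221} = - \frac{72495773}{88543493}$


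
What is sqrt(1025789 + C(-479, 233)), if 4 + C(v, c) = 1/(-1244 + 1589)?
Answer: sqrt(122094059970)/345 ≈ 1012.8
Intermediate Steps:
C(v, c) = -1379/345 (C(v, c) = -4 + 1/(-1244 + 1589) = -4 + 1/345 = -1379/345)
sqrt(1025789 + C(-479, 233)) = sqrt(1025789 - 1379/345) = sqrt(353895826/345) = sqrt(122094059970)/345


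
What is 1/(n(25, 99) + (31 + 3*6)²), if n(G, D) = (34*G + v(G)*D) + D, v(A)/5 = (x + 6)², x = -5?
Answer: 1/3845 ≈ 0.00026008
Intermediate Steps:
v(A) = 5 (v(A) = 5*(-5 + 6)² = 5*1² = 5*1 = 5)
n(G, D) = 6*D + 34*G (n(G, D) = (34*G + 5*D) + D = (5*D + 34*G) + D = 6*D + 34*G)
1/(n(25, 99) + (31 + 3*6)²) = 1/((6*99 + 34*25) + (31 + 3*6)²) = 1/((594 + 850) + (31 + 18)²) = 1/(1444 + 49²) = 1/(1444 + 2401) = 1/3845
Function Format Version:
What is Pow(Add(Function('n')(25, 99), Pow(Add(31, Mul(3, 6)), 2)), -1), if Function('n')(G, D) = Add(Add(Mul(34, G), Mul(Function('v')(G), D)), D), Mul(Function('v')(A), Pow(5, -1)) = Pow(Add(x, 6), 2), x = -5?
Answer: Rational(1, 3845) ≈ 0.00026008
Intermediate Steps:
Function('v')(A) = 5 (Function('v')(A) = Mul(5, Pow(Add(-5, 6), 2)) = Mul(5, Pow(1, 2)) = Mul(5, 1) = 5)
Function('n')(G, D) = Add(Mul(6, D), Mul(34, G)) (Function('n')(G, D) = Add(Add(Mul(34, G), Mul(5, D)), D) = Add(Add(Mul(5, D), Mul(34, G)), D) = Add(Mul(6, D), Mul(34, G)))
Pow(Add(Function('n')(25, 99), Pow(Add(31, Mul(3, 6)), 2)), -1) = Pow(Add(Add(Mul(6, 99), Mul(34, 25)), Pow(Add(31, Mul(3, 6)), 2)), -1) = Pow(Add(Add(594, 850), Pow(Add(31, 18), 2)), -1) = Pow(Add(1444, Pow(49, 2)), -1) = Pow(Add(1444, 2401), -1) = Pow(3845, -1) = Rational(1, 3845)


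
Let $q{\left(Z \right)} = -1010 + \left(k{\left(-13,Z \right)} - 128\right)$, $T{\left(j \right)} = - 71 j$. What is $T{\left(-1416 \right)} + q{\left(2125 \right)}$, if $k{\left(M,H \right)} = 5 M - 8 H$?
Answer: $82333$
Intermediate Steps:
$k{\left(M,H \right)} = - 8 H + 5 M$
$q{\left(Z \right)} = -1203 - 8 Z$ ($q{\left(Z \right)} = -1010 - \left(193 + 8 Z\right) = -1203 - 8 Z$)
$T{\left(-1416 \right)} + q{\left(2125 \right)} = \left(-71\right) \left(-1416\right) - 18203 = 100536 - 18203 = 82333$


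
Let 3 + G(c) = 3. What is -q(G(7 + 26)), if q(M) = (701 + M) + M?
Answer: -701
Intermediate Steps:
G(c) = 0 (G(c) = -3 + 3 = 0)
q(M) = 701 + 2*M
-q(G(7 + 26)) = -(701 + 2*0) = -(701 + 0) = -1*701 = -701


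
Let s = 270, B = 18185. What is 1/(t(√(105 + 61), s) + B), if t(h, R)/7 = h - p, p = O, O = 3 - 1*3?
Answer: 18185/330686091 - 7*√166/330686091 ≈ 5.4719e-5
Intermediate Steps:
O = 0 (O = 3 - 3 = 0)
p = 0
t(h, R) = 7*h (t(h, R) = 7*(h - 1*0) = 7*(h + 0) = 7*h)
1/(t(√(105 + 61), s) + B) = 1/(7*√(105 + 61) + 18185) = 1/(7*√166 + 18185) = 1/(18185 + 7*√166)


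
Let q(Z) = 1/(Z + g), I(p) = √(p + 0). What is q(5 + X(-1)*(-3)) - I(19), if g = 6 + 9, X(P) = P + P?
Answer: 1/26 - √19 ≈ -4.3204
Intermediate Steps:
X(P) = 2*P
I(p) = √p
g = 15
q(Z) = 1/(15 + Z) (q(Z) = 1/(Z + 15) = 1/(15 + Z))
q(5 + X(-1)*(-3)) - I(19) = 1/(15 + (5 + (2*(-1))*(-3))) - √19 = 1/(15 + (5 - 2*(-3))) - √19 = 1/(15 + (5 + 6)) - √19 = 1/(15 + 11) - √19 = 1/26 - √19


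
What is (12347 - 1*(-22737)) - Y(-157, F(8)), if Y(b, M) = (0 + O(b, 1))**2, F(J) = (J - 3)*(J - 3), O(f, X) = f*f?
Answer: -607538117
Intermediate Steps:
O(f, X) = f**2
F(J) = (-3 + J)**2 (F(J) = (-3 + J)*(-3 + J) = (-3 + J)**2)
Y(b, M) = b**4 (Y(b, M) = (0 + b**2)**2 = (b**2)**2 = b**4)
(12347 - 1*(-22737)) - Y(-157, F(8)) = (12347 - 1*(-22737)) - 1*(-157)**4 = (12347 + 22737) - 1*607573201 = 35084 - 607573201 = -607538117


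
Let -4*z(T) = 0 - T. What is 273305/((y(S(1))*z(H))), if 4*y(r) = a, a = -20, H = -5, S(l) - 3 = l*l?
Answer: 218644/5 ≈ 43729.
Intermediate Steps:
S(l) = 3 + l² (S(l) = 3 + l*l = 3 + l²)
z(T) = T/4 (z(T) = -(0 - T)/4 = -(-1)*T/4 = T/4)
y(r) = -5 (y(r) = (¼)*(-20) = -5)
273305/((y(S(1))*z(H))) = 273305/((-5*(-5)/4)) = 273305/((-5*(-5/4))) = 273305/(25/4) = 273305*(4/25) = 218644/5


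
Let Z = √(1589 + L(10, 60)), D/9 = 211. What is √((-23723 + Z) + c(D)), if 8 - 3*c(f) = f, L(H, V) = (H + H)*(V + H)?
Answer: √(-219180 + 63*√61)/3 ≈ 155.88*I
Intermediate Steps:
L(H, V) = 2*H*(H + V) (L(H, V) = (2*H)*(H + V) = 2*H*(H + V))
D = 1899 (D = 9*211 = 1899)
c(f) = 8/3 - f/3
Z = 7*√61 (Z = √(1589 + 2*10*(10 + 60)) = √(1589 + 2*10*70) = √(1589 + 1400) = √2989 = 7*√61 ≈ 54.672)
√((-23723 + Z) + c(D)) = √((-23723 + 7*√61) + (8/3 - ⅓*1899)) = √((-23723 + 7*√61) + (8/3 - 633)) = √((-23723 + 7*√61) - 1891/3) = √(-73060/3 + 7*√61)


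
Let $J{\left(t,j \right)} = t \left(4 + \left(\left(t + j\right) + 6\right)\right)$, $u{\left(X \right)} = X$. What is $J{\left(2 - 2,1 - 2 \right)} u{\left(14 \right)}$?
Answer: $0$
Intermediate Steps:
$J{\left(t,j \right)} = t \left(10 + j + t\right)$ ($J{\left(t,j \right)} = t \left(4 + \left(\left(j + t\right) + 6\right)\right) = t \left(4 + \left(6 + j + t\right)\right) = t \left(10 + j + t\right)$)
$J{\left(2 - 2,1 - 2 \right)} u{\left(14 \right)} = \left(2 - 2\right) \left(10 + \left(1 - 2\right) + \left(2 - 2\right)\right) 14 = 0 \left(10 + \left(1 - 2\right) + 0\right) 14 = 0 \left(10 - 1 + 0\right) 14 = 0 \cdot 9 \cdot 14 = 0 \cdot 14 = 0$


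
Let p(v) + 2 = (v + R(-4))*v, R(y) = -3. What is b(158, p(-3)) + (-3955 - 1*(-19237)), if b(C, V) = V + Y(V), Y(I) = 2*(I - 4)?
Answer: 15322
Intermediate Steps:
Y(I) = -8 + 2*I (Y(I) = 2*(-4 + I) = -8 + 2*I)
p(v) = -2 + v*(-3 + v) (p(v) = -2 + (v - 3)*v = -2 + (-3 + v)*v = -2 + v*(-3 + v))
b(C, V) = -8 + 3*V (b(C, V) = V + (-8 + 2*V) = -8 + 3*V)
b(158, p(-3)) + (-3955 - 1*(-19237)) = (-8 + 3*(-2 + (-3)² - 3*(-3))) + (-3955 - 1*(-19237)) = (-8 + 3*(-2 + 9 + 9)) + (-3955 + 19237) = (-8 + 3*16) + 15282 = (-8 + 48) + 15282 = 40 + 15282 = 15322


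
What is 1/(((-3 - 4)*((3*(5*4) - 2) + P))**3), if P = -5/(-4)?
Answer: -64/4566034179 ≈ -1.4017e-8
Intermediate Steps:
P = 5/4 (P = -5*(-1/4) = 5/4 ≈ 1.2500)
1/(((-3 - 4)*((3*(5*4) - 2) + P))**3) = 1/(((-3 - 4)*((3*(5*4) - 2) + 5/4))**3) = 1/((-7*((3*20 - 2) + 5/4))**3) = 1/((-7*((60 - 2) + 5/4))**3) = 1/((-7*(58 + 5/4))**3) = 1/((-7*237/4)**3) = 1/((-1659/4)**3) = 1/(-4566034179/64) = -64/4566034179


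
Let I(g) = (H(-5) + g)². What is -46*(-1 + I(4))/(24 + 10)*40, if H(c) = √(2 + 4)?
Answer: -19320/17 - 7360*√6/17 ≈ -2197.0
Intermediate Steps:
H(c) = √6
I(g) = (g + √6)² (I(g) = (√6 + g)² = (g + √6)²)
-46*(-1 + I(4))/(24 + 10)*40 = -46*(-1 + (4 + √6)²)/(24 + 10)*40 = -46*(-1 + (4 + √6)²)/34*40 = -46*(-1/34 + (4 + √6)²/34)*40 = (23/17 - 23*(4 + √6)²/17)*40 = 920/17 - 920*(4 + √6)²/17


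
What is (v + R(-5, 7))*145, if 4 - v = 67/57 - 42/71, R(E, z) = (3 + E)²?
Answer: 4351885/4047 ≈ 1075.3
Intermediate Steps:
v = 13825/4047 (v = 4 - (67/57 - 42/71) = 4 - 1*2363/4047 = 4 - 2363/4047 = 13825/4047 ≈ 3.4161)
(v + R(-5, 7))*145 = (13825/4047 + (3 - 5)²)*145 = (13825/4047 + (-2)²)*145 = (13825/4047 + 4)*145 = (30013/4047)*145 = 4351885/4047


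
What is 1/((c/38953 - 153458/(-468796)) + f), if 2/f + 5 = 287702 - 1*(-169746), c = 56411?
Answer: 4176685733203242/7415832727455133 ≈ 0.56321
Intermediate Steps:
f = 2/457443 (f = 2/(-5 + (287702 - 1*(-169746))) = 2/(-5 + (287702 + 169746)) = 2/(-5 + 457448) = 2/457443 ≈ 4.3721e-6)
1/((c/38953 - 153458/(-468796)) + f) = 1/((56411/38953 - 153458/(-468796)) + 2/457443) = 1/((56411*(1/38953) - 153458*(-1/468796)) + 2/457443) = 1/((56411/38953 + 76729/234398) + 2/457443) = 1/(16211450315/9130505294 + 2/457443) = 1/(7415832727455133/4176685733203242) = 4176685733203242/7415832727455133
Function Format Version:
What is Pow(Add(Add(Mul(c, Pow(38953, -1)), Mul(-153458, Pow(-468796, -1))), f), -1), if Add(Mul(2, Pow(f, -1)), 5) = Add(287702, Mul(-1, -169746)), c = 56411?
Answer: Rational(4176685733203242, 7415832727455133) ≈ 0.56321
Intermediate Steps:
f = Rational(2, 457443) (f = Mul(2, Pow(Add(-5, Add(287702, Mul(-1, -169746))), -1)) = Mul(2, Pow(Add(-5, Add(287702, 169746)), -1)) = Mul(2, Pow(Add(-5, 457448), -1)) = Mul(2, Pow(457443, -1)) = Mul(2, Rational(1, 457443)) = Rational(2, 457443) ≈ 4.3721e-6)
Pow(Add(Add(Mul(c, Pow(38953, -1)), Mul(-153458, Pow(-468796, -1))), f), -1) = Pow(Add(Add(Mul(56411, Pow(38953, -1)), Mul(-153458, Pow(-468796, -1))), Rational(2, 457443)), -1) = Pow(Add(Add(Mul(56411, Rational(1, 38953)), Mul(-153458, Rational(-1, 468796))), Rational(2, 457443)), -1) = Pow(Add(Add(Rational(56411, 38953), Rational(76729, 234398)), Rational(2, 457443)), -1) = Pow(Add(Rational(16211450315, 9130505294), Rational(2, 457443)), -1) = Pow(Rational(7415832727455133, 4176685733203242), -1) = Rational(4176685733203242, 7415832727455133)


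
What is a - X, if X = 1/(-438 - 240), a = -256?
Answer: -173567/678 ≈ -256.00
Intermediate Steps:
X = -1/678 (X = 1/(-678) = -1/678 ≈ -0.0014749)
a - X = -256 - 1*(-1/678) = -256 + 1/678 = -173567/678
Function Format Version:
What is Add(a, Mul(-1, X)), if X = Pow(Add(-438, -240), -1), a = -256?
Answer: Rational(-173567, 678) ≈ -256.00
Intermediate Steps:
X = Rational(-1, 678) (X = Pow(-678, -1) = Rational(-1, 678) ≈ -0.0014749)
Add(a, Mul(-1, X)) = Add(-256, Mul(-1, Rational(-1, 678))) = Add(-256, Rational(1, 678)) = Rational(-173567, 678)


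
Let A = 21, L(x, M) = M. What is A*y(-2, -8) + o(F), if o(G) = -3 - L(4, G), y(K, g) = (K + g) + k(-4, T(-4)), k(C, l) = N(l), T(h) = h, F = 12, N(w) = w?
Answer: -309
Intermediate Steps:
k(C, l) = l
y(K, g) = -4 + K + g (y(K, g) = (K + g) - 4 = -4 + K + g)
o(G) = -3 - G
A*y(-2, -8) + o(F) = 21*(-4 - 2 - 8) + (-3 - 1*12) = 21*(-14) + (-3 - 12) = -294 - 15 = -309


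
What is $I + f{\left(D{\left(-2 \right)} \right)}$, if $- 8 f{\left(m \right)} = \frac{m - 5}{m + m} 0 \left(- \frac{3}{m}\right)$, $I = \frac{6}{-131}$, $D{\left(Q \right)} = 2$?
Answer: $- \frac{6}{131} \approx -0.045802$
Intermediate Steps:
$I = - \frac{6}{131}$ ($I = 6 \left(- \frac{1}{131}\right) = - \frac{6}{131} \approx -0.045802$)
$f{\left(m \right)} = 0$ ($f{\left(m \right)} = - \frac{\frac{m - 5}{m + m} 0 \left(- \frac{3}{m}\right)}{8} = - \frac{\frac{-5 + m}{2 m} 0 \left(- \frac{3}{m}\right)}{8} = - \frac{0 \left(- \frac{3}{m}\right)}{8} = \left(- \frac{1}{8}\right) 0 = 0$)
$I + f{\left(D{\left(-2 \right)} \right)} = - \frac{6}{131} + 0 = - \frac{6}{131}$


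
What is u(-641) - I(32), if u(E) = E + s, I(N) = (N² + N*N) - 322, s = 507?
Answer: -1860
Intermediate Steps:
I(N) = -322 + 2*N² (I(N) = (N² + N²) - 322 = 2*N² - 322 = -322 + 2*N²)
u(E) = 507 + E (u(E) = E + 507 = 507 + E)
u(-641) - I(32) = (507 - 641) - (-322 + 2*32²) = -134 - (-322 + 2*1024) = -134 - (-322 + 2048) = -134 - 1*1726 = -134 - 1726 = -1860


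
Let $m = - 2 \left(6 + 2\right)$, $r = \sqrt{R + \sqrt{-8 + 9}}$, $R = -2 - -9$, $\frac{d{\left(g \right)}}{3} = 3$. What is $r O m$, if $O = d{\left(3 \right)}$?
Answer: $- 288 \sqrt{2} \approx -407.29$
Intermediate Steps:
$d{\left(g \right)} = 9$ ($d{\left(g \right)} = 3 \cdot 3 = 9$)
$O = 9$
$R = 7$ ($R = -2 + 9 = 7$)
$r = 2 \sqrt{2}$ ($r = \sqrt{7 + \sqrt{-8 + 9}} = \sqrt{7 + \sqrt{1}} = \sqrt{7 + 1} = \sqrt{8} = 2 \sqrt{2} \approx 2.8284$)
$m = -16$ ($m = \left(-2\right) 8 = -16$)
$r O m = 2 \sqrt{2} \cdot 9 \left(-16\right) = 18 \sqrt{2} \left(-16\right) = - 288 \sqrt{2}$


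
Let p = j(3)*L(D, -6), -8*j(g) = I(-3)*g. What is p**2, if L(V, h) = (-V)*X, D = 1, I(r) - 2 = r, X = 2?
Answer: 9/16 ≈ 0.56250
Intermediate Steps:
I(r) = 2 + r
j(g) = g/8 (j(g) = -(2 - 3)*g/8 = -(-1)*g/8 = g/8)
L(V, h) = -2*V (L(V, h) = -V*2 = -2*V)
p = -3/4 (p = ((1/8)*3)*(-2*1) = (3/8)*(-2) = -3/4 ≈ -0.75000)
p**2 = (-3/4)**2 = 9/16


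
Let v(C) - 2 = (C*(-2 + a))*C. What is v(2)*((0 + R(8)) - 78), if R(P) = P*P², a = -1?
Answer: -4340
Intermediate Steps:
R(P) = P³
v(C) = 2 - 3*C² (v(C) = 2 + (C*(-2 - 1))*C = 2 + (C*(-3))*C = 2 + (-3*C)*C = 2 - 3*C²)
v(2)*((0 + R(8)) - 78) = (2 - 3*2²)*((0 + 8³) - 78) = (2 - 3*4)*((0 + 512) - 78) = (2 - 12)*(512 - 78) = -10*434 = -4340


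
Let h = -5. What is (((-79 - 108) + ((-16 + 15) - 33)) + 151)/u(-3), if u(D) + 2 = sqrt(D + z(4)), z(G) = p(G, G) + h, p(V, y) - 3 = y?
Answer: 28 + 14*I ≈ 28.0 + 14.0*I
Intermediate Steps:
p(V, y) = 3 + y
z(G) = -2 + G (z(G) = (3 + G) - 5 = -2 + G)
u(D) = -2 + sqrt(2 + D) (u(D) = -2 + sqrt(D + (-2 + 4)) = -2 + sqrt(D + 2) = -2 + sqrt(2 + D))
(((-79 - 108) + ((-16 + 15) - 33)) + 151)/u(-3) = (((-79 - 108) + ((-16 + 15) - 33)) + 151)/(-2 + sqrt(2 - 3)) = ((-187 + (-1 - 33)) + 151)/(-2 + sqrt(-1)) = ((-187 - 34) + 151)/(-2 + I) = ((-2 - I)/5)*(-221 + 151) = ((-2 - I)/5)*(-70) = -14*(-2 - I)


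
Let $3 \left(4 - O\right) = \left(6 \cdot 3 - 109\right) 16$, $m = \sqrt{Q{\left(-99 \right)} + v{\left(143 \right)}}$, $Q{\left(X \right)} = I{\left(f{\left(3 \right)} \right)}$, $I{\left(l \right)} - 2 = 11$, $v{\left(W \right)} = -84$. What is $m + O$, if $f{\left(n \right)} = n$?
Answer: $\frac{1468}{3} + i \sqrt{71} \approx 489.33 + 8.4261 i$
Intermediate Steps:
$I{\left(l \right)} = 13$ ($I{\left(l \right)} = 2 + 11 = 13$)
$Q{\left(X \right)} = 13$
$m = i \sqrt{71}$ ($m = \sqrt{13 - 84} = \sqrt{-71} = i \sqrt{71} \approx 8.4261 i$)
$O = \frac{1468}{3}$ ($O = 4 - \frac{\left(6 \cdot 3 - 109\right) 16}{3} = 4 - \frac{\left(18 - 109\right) 16}{3} = 4 - \frac{\left(-91\right) 16}{3} = 4 - - \frac{1456}{3} = 4 + \frac{1456}{3} = \frac{1468}{3} \approx 489.33$)
$m + O = i \sqrt{71} + \frac{1468}{3} = \frac{1468}{3} + i \sqrt{71}$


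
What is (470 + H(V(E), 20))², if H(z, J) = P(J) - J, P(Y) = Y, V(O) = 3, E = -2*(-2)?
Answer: 220900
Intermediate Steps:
E = 4
H(z, J) = 0 (H(z, J) = J - J = 0)
(470 + H(V(E), 20))² = (470 + 0)² = 470² = 220900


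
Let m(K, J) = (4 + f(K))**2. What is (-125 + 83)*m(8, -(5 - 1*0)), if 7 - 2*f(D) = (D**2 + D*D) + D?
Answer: -307461/2 ≈ -1.5373e+5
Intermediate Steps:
f(D) = 7/2 - D**2 - D/2 (f(D) = 7/2 - ((D**2 + D*D) + D)/2 = 7/2 - ((D**2 + D**2) + D)/2 = 7/2 - (2*D**2 + D)/2 = 7/2 - (D + 2*D**2)/2 = 7/2 + (-D**2 - D/2) = 7/2 - D**2 - D/2)
m(K, J) = (15/2 - K**2 - K/2)**2 (m(K, J) = (4 + (7/2 - K**2 - K/2))**2 = (15/2 - K**2 - K/2)**2)
(-125 + 83)*m(8, -(5 - 1*0)) = (-125 + 83)*((-15 + 8 + 2*8**2)**2/4) = -21*(-15 + 8 + 2*64)**2/2 = -21*(-15 + 8 + 128)**2/2 = -21*121**2/2 = -21*14641/2 = -42*14641/4 = -307461/2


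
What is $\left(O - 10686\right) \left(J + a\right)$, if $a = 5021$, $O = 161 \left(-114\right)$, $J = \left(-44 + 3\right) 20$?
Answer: $-121997040$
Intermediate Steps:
$J = -820$ ($J = \left(-41\right) 20 = -820$)
$O = -18354$
$\left(O - 10686\right) \left(J + a\right) = \left(-18354 - 10686\right) \left(-820 + 5021\right) = \left(-29040\right) 4201 = -121997040$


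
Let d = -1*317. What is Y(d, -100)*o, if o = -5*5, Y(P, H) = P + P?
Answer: 15850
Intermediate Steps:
d = -317
Y(P, H) = 2*P
o = -25 (o = -1*25 = -25)
Y(d, -100)*o = (2*(-317))*(-25) = -634*(-25) = 15850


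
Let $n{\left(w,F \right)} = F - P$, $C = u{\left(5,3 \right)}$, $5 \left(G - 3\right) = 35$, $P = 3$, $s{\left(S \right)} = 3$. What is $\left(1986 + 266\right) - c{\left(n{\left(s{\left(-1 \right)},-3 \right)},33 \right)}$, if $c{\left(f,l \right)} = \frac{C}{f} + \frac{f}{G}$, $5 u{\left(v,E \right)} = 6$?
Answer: $\frac{11264}{5} \approx 2252.8$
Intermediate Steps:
$u{\left(v,E \right)} = \frac{6}{5}$ ($u{\left(v,E \right)} = \frac{1}{5} \cdot 6 = \frac{6}{5}$)
$G = 10$ ($G = 3 + \frac{1}{5} \cdot 35 = 3 + 7 = 10$)
$C = \frac{6}{5} \approx 1.2$
$n{\left(w,F \right)} = -3 + F$ ($n{\left(w,F \right)} = F - 3 = -3 + F$)
$c{\left(f,l \right)} = \frac{f}{10} + \frac{6}{5 f}$ ($c{\left(f,l \right)} = \frac{6}{5 f} + \frac{f}{10} = \frac{f}{10} + \frac{6}{5 f}$)
$\left(1986 + 266\right) - c{\left(n{\left(s{\left(-1 \right)},-3 \right)},33 \right)} = \left(1986 + 266\right) - \frac{12 + \left(-3 - 3\right)^{2}}{10 \left(-3 - 3\right)} = 2252 - \frac{12 + \left(-6\right)^{2}}{10 \left(-6\right)} = 2252 - \frac{1}{10} \left(- \frac{1}{6}\right) \left(12 + 36\right) = 2252 - \frac{1}{10} \left(- \frac{1}{6}\right) 48 = 2252 - - \frac{4}{5} = 2252 + \frac{4}{5} = \frac{11264}{5}$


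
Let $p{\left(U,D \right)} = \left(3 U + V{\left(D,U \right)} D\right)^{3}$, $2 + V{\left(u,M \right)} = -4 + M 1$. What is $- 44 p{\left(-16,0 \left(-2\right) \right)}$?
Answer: $4866048$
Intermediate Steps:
$V{\left(u,M \right)} = -6 + M$ ($V{\left(u,M \right)} = -2 + \left(-4 + M 1\right) = -2 + \left(-4 + M\right) = -6 + M$)
$p{\left(U,D \right)} = \left(3 U + D \left(-6 + U\right)\right)^{3}$ ($p{\left(U,D \right)} = \left(3 U + \left(-6 + U\right) D\right)^{3} = \left(3 U + D \left(-6 + U\right)\right)^{3}$)
$- 44 p{\left(-16,0 \left(-2\right) \right)} = - 44 \left(3 \left(-16\right) + 0 \left(-2\right) \left(-6 - 16\right)\right)^{3} = - 44 \left(-48 + 0 \left(-22\right)\right)^{3} = - 44 \left(-48 + 0\right)^{3} = - 44 \left(-48\right)^{3} = \left(-44\right) \left(-110592\right) = 4866048$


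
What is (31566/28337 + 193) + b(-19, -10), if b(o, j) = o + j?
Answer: 4678834/28337 ≈ 165.11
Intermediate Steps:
b(o, j) = j + o
(31566/28337 + 193) + b(-19, -10) = (31566/28337 + 193) + (-10 - 19) = (31566*(1/28337) + 193) - 29 = (31566/28337 + 193) - 29 = 5500607/28337 - 29 = 4678834/28337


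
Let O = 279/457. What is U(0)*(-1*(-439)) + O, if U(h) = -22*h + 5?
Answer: 1003394/457 ≈ 2195.6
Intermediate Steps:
U(h) = 5 - 22*h
O = 279/457 (O = 279*(1/457) = 279/457 ≈ 0.61050)
U(0)*(-1*(-439)) + O = (5 - 22*0)*(-1*(-439)) + 279/457 = (5 + 0)*439 + 279/457 = 5*439 + 279/457 = 2195 + 279/457 = 1003394/457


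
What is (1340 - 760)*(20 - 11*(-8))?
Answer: 62640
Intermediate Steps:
(1340 - 760)*(20 - 11*(-8)) = 580*(20 + 88) = 580*108 = 62640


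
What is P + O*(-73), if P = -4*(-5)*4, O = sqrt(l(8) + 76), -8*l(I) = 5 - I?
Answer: 80 - 73*sqrt(1222)/4 ≈ -557.97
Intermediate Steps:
l(I) = -5/8 + I/8 (l(I) = -(5 - I)/8 = -5/8 + I/8)
O = sqrt(1222)/4 (O = sqrt((-5/8 + (1/8)*8) + 76) = sqrt((-5/8 + 1) + 76) = sqrt(3/8 + 76) = sqrt(611/8) = sqrt(1222)/4 ≈ 8.7393)
P = 80 (P = 20*4 = 80)
P + O*(-73) = 80 + (sqrt(1222)/4)*(-73) = 80 - 73*sqrt(1222)/4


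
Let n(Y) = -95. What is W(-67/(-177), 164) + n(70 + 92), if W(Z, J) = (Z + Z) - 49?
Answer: -25354/177 ≈ -143.24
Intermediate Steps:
W(Z, J) = -49 + 2*Z (W(Z, J) = 2*Z - 49 = -49 + 2*Z)
W(-67/(-177), 164) + n(70 + 92) = (-49 + 2*(-67/(-177))) - 95 = (-49 + 2*(-67*(-1/177))) - 95 = (-49 + 2*(67/177)) - 95 = (-49 + 134/177) - 95 = -8539/177 - 95 = -25354/177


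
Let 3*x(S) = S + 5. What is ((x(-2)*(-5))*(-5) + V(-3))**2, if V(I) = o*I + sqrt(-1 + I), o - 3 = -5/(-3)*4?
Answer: 12 - 16*I ≈ 12.0 - 16.0*I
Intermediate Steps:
x(S) = 5/3 + S/3 (x(S) = (S + 5)/3 = (5 + S)/3 = 5/3 + S/3)
o = 29/3 (o = 3 - 5/(-3)*4 = 3 - 5*(-1/3)*4 = 3 + (5/3)*4 = 3 + 20/3 = 29/3 ≈ 9.6667)
V(I) = sqrt(-1 + I) + 29*I/3 (V(I) = 29*I/3 + sqrt(-1 + I) = sqrt(-1 + I) + 29*I/3)
((x(-2)*(-5))*(-5) + V(-3))**2 = (((5/3 + (1/3)*(-2))*(-5))*(-5) + (sqrt(-1 - 3) + (29/3)*(-3)))**2 = (((5/3 - 2/3)*(-5))*(-5) + (sqrt(-4) - 29))**2 = ((1*(-5))*(-5) + (2*I - 29))**2 = (-5*(-5) + (-29 + 2*I))**2 = (25 + (-29 + 2*I))**2 = (-4 + 2*I)**2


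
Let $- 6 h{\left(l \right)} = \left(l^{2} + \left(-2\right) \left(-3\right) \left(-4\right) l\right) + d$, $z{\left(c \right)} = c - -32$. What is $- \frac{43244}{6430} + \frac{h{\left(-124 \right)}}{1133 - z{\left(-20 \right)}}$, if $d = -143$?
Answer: $- \frac{203971507}{21624090} \approx -9.4326$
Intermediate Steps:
$z{\left(c \right)} = 32 + c$ ($z{\left(c \right)} = c + 32 = 32 + c$)
$h{\left(l \right)} = \frac{143}{6} + 4 l - \frac{l^{2}}{6}$ ($h{\left(l \right)} = - \frac{\left(l^{2} + \left(-2\right) \left(-3\right) \left(-4\right) l\right) - 143}{6} = - \frac{\left(l^{2} + 6 \left(-4\right) l\right) - 143}{6} = - \frac{\left(l^{2} - 24 l\right) - 143}{6} = - \frac{-143 + l^{2} - 24 l}{6} = \frac{143}{6} + 4 l - \frac{l^{2}}{6}$)
$- \frac{43244}{6430} + \frac{h{\left(-124 \right)}}{1133 - z{\left(-20 \right)}} = - \frac{43244}{6430} + \frac{\frac{143}{6} + 4 \left(-124\right) - \frac{\left(-124\right)^{2}}{6}}{1133 - \left(32 - 20\right)} = \left(-43244\right) \frac{1}{6430} + \frac{\frac{143}{6} - 496 - \frac{7688}{3}}{1133 - 12} = - \frac{21622}{3215} + \frac{\frac{143}{6} - 496 - \frac{7688}{3}}{1133 - 12} = - \frac{21622}{3215} - \frac{18209}{6 \cdot 1121} = - \frac{21622}{3215} - \frac{18209}{6726} = - \frac{203971507}{21624090}$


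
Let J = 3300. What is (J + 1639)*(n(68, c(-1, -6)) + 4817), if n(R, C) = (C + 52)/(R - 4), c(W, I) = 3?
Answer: 1522906077/64 ≈ 2.3795e+7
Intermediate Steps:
n(R, C) = (52 + C)/(-4 + R)
(J + 1639)*(n(68, c(-1, -6)) + 4817) = (3300 + 1639)*((52 + 3)/(-4 + 68) + 4817) = 4939*(55/64 + 4817) = 4939*(308343/64) = 1522906077/64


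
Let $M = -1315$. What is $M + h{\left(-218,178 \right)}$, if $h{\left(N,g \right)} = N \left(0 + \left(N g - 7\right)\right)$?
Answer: $8459483$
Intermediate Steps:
$h{\left(N,g \right)} = N \left(-7 + N g\right)$ ($h{\left(N,g \right)} = N \left(0 + \left(-7 + N g\right)\right) = N \left(-7 + N g\right)$)
$M + h{\left(-218,178 \right)} = -1315 - 218 \left(-7 - 38804\right) = -1315 - -8460798 = -1315 + 8460798 = 8459483$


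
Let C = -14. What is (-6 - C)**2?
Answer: 64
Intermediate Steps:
(-6 - C)**2 = (-6 - 1*(-14))**2 = (-6 + 14)**2 = 8**2 = 64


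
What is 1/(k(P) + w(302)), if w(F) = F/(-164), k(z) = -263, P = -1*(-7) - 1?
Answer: -82/21717 ≈ -0.0037758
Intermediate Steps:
P = 6 (P = 7 - 1 = 6)
w(F) = -F/164 (w(F) = F*(-1/164) = -F/164)
1/(k(P) + w(302)) = 1/(-263 - 1/164*302) = 1/(-263 - 151/82) = 1/(-21717/82) = -82/21717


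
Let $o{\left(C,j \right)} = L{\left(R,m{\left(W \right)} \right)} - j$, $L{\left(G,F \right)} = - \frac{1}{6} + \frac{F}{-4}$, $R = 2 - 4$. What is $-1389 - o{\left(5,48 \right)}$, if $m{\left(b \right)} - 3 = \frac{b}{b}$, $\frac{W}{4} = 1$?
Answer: $- \frac{8039}{6} \approx -1339.8$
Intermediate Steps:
$W = 4$ ($W = 4 \cdot 1 = 4$)
$m{\left(b \right)} = 4$ ($m{\left(b \right)} = 3 + \frac{b}{b} = 3 + 1 = 4$)
$R = -2$ ($R = 2 - 4 = -2$)
$L{\left(G,F \right)} = - \frac{1}{6} - \frac{F}{4}$ ($L{\left(G,F \right)} = \left(-1\right) \frac{1}{6} + F \left(- \frac{1}{4}\right) = - \frac{1}{6} - \frac{F}{4}$)
$o{\left(C,j \right)} = - \frac{7}{6} - j$ ($o{\left(C,j \right)} = \left(- \frac{1}{6} - 1\right) - j = - \frac{7}{6} - j$)
$-1389 - o{\left(5,48 \right)} = -1389 - \left(- \frac{7}{6} - 48\right) = -1389 - - \frac{295}{6} = -1389 + \frac{295}{6} = - \frac{8039}{6}$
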